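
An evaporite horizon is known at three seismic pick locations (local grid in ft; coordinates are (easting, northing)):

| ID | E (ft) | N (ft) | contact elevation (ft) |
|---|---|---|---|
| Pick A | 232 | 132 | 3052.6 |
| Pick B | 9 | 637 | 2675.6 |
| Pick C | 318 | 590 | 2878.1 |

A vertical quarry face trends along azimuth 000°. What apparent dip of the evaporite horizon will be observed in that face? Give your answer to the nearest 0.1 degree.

26.1°

Let the plane be z = a·E + b·N + c.
Pick B−Pick A: −223a + 505b = −377;  Pick C−Pick A: 86a + 458b = −174.5.
Solving gives a = 0.58080, b = −0.49006.
Unit vector along 000° is (sin 0°, cos 0°) = (0.0000, 1.0000).
Slope in that direction = a·(0.0000) + b·(1.0000) = −0.49006.
Apparent dip = arctan|0.49006| = 26.1° (true dip is 37.2°, so apparent ≤ true as expected).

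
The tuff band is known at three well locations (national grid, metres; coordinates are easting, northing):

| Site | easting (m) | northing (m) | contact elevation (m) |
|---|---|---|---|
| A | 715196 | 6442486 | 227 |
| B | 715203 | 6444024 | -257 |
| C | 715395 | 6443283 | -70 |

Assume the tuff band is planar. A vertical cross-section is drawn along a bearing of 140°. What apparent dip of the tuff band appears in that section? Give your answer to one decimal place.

5.0°

Let the plane be z = a·easting + b·northing + c.
B−A: 7a + 1538b = −484;  C−A: 199a + 797b = −297.
Solving gives a = −0.23641, b = −0.31362.
Unit vector along 140° is (sin 140°, cos 140°) = (0.6428, -0.7660).
Slope in that direction = a·(0.6428) + b·(-0.7660) = 0.08828.
Apparent dip = arctan|0.08828| = 5.0° (true dip is 21.4°, so apparent ≤ true as expected).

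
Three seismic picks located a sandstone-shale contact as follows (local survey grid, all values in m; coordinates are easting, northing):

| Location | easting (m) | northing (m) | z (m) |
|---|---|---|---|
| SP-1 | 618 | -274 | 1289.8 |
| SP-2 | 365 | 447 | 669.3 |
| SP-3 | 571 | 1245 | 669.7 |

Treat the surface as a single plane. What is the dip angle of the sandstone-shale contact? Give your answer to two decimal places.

55.59°

Two edge vectors: SP-1→SP-2 = (-253, 721, -620.5), SP-1→SP-3 = (-47, 1519, -620.1).
Normal n = (SP-1→SP-2) × (SP-1→SP-3) = (495447.4, -127721.8, -350420).
So ∂z/∂easting = −n_x/n_z = 1.41387 and ∂z/∂northing = −n_y/n_z = −0.36448.
Gradient magnitude |∇z| = √(a² + b²) = √(1.99902 + 0.13285) = 1.46009.
True dip = arctan(1.46009) = 55.59°, dipping toward WNW (azimuth ≈ 284°).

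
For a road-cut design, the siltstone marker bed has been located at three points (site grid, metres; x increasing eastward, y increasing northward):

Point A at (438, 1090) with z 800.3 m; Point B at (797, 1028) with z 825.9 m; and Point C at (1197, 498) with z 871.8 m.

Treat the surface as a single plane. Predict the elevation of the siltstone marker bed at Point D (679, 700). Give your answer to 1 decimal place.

Two edge vectors: Point A→Point B = (359, -62, 25.6), Point A→Point C = (759, -592, 71.5).
Normal n = (Point A→Point B) × (Point A→Point C) = (10722.2, -6238.1, -165470).
So ∂z/∂x = −n_x/n_z = 0.064798 and ∂z/∂y = −n_y/n_z = −0.037699.
Intercept c from Point A: 800.3 − 28.38 + 41.09 = 813.01.
At (679, 700): z = 44.0 − 26.4 + 813.01 = 830.6 m.

830.6 m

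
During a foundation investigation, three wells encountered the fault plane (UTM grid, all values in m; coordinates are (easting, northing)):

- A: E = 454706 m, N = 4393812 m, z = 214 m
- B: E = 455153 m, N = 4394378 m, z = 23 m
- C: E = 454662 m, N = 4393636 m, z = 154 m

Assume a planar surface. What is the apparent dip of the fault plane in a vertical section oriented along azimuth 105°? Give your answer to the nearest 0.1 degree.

54.1°

Let the plane be z = a·E + b·N + c.
B−A: 447a + 566b = −191;  C−A: −44a − 176b = −60.
Solving gives a = −1.25681, b = 0.65511.
Unit vector along 105° is (sin 105°, cos 105°) = (0.9659, -0.2588).
Slope in that direction = a·(0.9659) + b·(-0.2588) = −1.38354.
Apparent dip = arctan|1.38354| = 54.1° (true dip is 54.8°, so apparent ≤ true as expected).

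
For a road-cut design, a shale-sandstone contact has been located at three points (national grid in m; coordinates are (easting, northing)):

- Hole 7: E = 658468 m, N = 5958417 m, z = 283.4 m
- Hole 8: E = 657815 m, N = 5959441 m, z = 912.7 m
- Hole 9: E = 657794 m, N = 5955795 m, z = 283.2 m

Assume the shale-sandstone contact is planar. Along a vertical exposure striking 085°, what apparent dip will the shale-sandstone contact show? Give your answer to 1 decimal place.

33.8°

Let the plane be z = a·E + b·N + c.
Hole 8−Hole 7: −653a + 1024b = 629.3;  Hole 9−Hole 7: −674a − 2622b = −0.2.
Solving gives a = −0.68675, b = 0.17661.
Unit vector along 085° is (sin 85°, cos 85°) = (0.9962, 0.0872).
Slope in that direction = a·(0.9962) + b·(0.0872) = −0.66875.
Apparent dip = arctan|0.66875| = 33.8° (true dip is 35.3°, so apparent ≤ true as expected).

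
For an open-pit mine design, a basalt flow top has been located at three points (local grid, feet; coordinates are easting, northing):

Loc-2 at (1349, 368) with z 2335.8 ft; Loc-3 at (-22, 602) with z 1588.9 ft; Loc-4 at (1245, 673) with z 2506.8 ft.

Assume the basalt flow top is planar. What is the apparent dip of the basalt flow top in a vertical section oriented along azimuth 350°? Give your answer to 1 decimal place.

Let the plane be z = a·easting + b·northing + c.
Loc-3−Loc-2: −1371a + 234b = −746.9;  Loc-4−Loc-2: −104a + 305b = 171.
Solving gives a = 0.68005, b = 0.79254.
Unit vector along 350° is (sin 350°, cos 350°) = (-0.1736, 0.9848).
Slope in that direction = a·(-0.1736) + b·(0.9848) = 0.66241.
Apparent dip = arctan|0.66241| = 33.5° (true dip is 46.2°, so apparent ≤ true as expected).

33.5°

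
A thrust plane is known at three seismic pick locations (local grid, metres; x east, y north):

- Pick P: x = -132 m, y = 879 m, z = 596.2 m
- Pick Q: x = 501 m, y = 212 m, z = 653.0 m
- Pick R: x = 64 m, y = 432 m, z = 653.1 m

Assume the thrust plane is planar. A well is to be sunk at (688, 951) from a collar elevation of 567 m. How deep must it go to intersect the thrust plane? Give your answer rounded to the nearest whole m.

Two edge vectors: Pick P→Pick Q = (633, -667, 56.8), Pick P→Pick R = (196, -447, 56.9).
Normal n = (Pick P→Pick Q) × (Pick P→Pick R) = (-12562.7, -24884.9, -152219).
So ∂z/∂x = −n_x/n_z = −0.08253 and ∂z/∂y = −n_y/n_z = −0.16348.
Intercept c from Pick P: 596.2 − 10.89 + 143.70 = 729.01.
At (688, 951): z_contact = −56.8 − 155.5 + 729.01 = 516.8 m.
Depth below ground = 567 − 516.8 = 50 m.

50 m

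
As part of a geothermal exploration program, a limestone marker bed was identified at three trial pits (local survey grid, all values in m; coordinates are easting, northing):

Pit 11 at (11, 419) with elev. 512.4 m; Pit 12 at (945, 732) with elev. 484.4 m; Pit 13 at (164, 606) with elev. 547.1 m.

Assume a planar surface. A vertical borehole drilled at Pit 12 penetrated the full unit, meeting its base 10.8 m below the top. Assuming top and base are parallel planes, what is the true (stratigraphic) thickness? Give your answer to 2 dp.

10.30 m

Let the plane be z = a·easting + b·northing + c.
Pit 12−Pit 11: 934a + 313b = −28;  Pit 13−Pit 11: 153a + 187b = 34.7.
Solving gives a = −0.12698, b = 0.28945.
|∇z| = √(a²+b²) = 0.31608, so dip δ = arctan(0.31608) = 17.54°.
True thickness = vertical thickness × cos δ = 10.8 × cos 17.54° = 10.30 m.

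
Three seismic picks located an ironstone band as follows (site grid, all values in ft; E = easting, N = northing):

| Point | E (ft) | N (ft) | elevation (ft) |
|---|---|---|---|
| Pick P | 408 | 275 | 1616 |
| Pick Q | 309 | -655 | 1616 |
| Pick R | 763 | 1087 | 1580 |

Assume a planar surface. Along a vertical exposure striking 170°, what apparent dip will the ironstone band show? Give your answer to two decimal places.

Two edge vectors: Pick P→Pick Q = (-99, -930, 0), Pick P→Pick R = (355, 812, -36).
Normal n = (Pick P→Pick Q) × (Pick P→Pick R) = (33480, -3564, 249762).
So ∂z/∂E = −n_x/n_z = −0.13405 and ∂z/∂N = −n_y/n_z = 0.01427.
Unit vector along 170° is (sin 170°, cos 170°) = (0.1736, -0.9848).
Slope in that direction = a·(0.1736) + b·(-0.9848) = −0.03733.
Apparent dip = arctan|0.03733| = 2.14° (true dip is 7.7°, so apparent ≤ true as expected).

2.14°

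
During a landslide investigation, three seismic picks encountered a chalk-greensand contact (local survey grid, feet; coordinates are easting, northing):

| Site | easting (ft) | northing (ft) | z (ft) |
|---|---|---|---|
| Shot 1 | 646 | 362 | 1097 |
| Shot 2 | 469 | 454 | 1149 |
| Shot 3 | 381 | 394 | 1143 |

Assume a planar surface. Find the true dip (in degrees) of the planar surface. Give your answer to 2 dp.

18.32°

Two edge vectors: Shot 1→Shot 2 = (-177, 92, 52), Shot 1→Shot 3 = (-265, 32, 46).
Normal n = (Shot 1→Shot 2) × (Shot 1→Shot 3) = (2568, -5638, 18716).
So ∂z/∂easting = −n_x/n_z = −0.13721 and ∂z/∂northing = −n_y/n_z = 0.30124.
Gradient magnitude |∇z| = √(a² + b²) = √(0.01883 + 0.09075) = 0.33102.
True dip = arctan(0.33102) = 18.32°, dipping toward SSE (azimuth ≈ 156°).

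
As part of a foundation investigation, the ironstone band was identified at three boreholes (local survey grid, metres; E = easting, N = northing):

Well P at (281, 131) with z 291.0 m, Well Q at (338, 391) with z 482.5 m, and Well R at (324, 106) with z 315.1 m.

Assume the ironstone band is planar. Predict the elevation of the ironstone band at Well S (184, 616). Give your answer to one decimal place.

469.9 m

Let the plane be z = a·E + b·N + c.
Well Q−Well P: 57a + 260b = 191.5;  Well R−Well P: 43a − 25b = 24.1.
Solving gives a = 0.87691, b = 0.54429.
Then c = 291 − a·281 − b·131 = −26.72.
At (184, 616): z = 161.4 + 335.3 − 26.72 = 469.9 m.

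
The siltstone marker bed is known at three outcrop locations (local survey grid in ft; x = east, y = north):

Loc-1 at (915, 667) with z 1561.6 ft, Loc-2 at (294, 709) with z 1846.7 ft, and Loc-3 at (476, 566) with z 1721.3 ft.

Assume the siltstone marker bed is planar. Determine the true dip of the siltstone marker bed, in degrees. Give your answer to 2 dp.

Let the plane be z = a·x + b·y + c.
Loc-2−Loc-1: −621a + 42b = 285.1;  Loc-3−Loc-1: −439a − 101b = 159.7.
Solving gives a = −0.43744, b = 0.32018.
Gradient magnitude |∇z| = √(a² + b²) = √(0.19136 + 0.10251) = 0.54210.
True dip = arctan(0.54210) = 28.46°, dipping toward SE (azimuth ≈ 126°).

28.46°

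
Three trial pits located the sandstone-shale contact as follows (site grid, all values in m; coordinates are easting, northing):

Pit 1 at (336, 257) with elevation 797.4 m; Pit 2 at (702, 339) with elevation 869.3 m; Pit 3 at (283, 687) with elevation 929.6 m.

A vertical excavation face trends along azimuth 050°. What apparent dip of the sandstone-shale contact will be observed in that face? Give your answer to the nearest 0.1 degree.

16.8°

Two edge vectors: Pit 1→Pit 2 = (366, 82, 71.9), Pit 1→Pit 3 = (-53, 430, 132.2).
Normal n = (Pit 1→Pit 2) × (Pit 1→Pit 3) = (-20076.6, -52195.9, 161726).
So ∂z/∂easting = −n_x/n_z = 0.12414 and ∂z/∂northing = −n_y/n_z = 0.32274.
Unit vector along 050° is (sin 50°, cos 50°) = (0.7660, 0.6428).
Slope in that direction = a·(0.7660) + b·(0.6428) = 0.30255.
Apparent dip = arctan|0.30255| = 16.8° (true dip is 19.1°, so apparent ≤ true as expected).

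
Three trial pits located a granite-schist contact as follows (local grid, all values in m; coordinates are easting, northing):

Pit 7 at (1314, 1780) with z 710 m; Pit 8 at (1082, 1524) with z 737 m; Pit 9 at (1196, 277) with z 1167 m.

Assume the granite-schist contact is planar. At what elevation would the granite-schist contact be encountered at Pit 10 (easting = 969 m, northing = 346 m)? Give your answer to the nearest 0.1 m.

Let the plane be z = a·easting + b·northing + c.
Pit 8−Pit 7: −232a − 256b = 27;  Pit 9−Pit 7: −118a − 1503b = 457.
Solving gives a = 0.239918, b = −0.322894.
Then c = 710 − a·1314 − b·1780 = 969.50.
At (969, 346): z = 232.5 − 111.7 + 969.50 = 1090.3 m.

1090.3 m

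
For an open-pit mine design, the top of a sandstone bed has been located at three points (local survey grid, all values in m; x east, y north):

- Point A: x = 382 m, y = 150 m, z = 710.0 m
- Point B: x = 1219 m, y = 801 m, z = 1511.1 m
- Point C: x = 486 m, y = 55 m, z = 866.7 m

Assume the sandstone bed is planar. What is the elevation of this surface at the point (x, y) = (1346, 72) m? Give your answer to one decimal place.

1901.7 m

Let the plane be z = a·x + b·y + c.
Point B−Point A: 837a + 651b = 801.1;  Point C−Point A: 104a − 95b = 156.7.
Solving gives a = 1.209872, b = −0.324982.
Then c = 710 − a·382 − b·150 = 296.58.
At (1346, 72): z = 1628.5 − 23.4 + 296.58 = 1901.7 m.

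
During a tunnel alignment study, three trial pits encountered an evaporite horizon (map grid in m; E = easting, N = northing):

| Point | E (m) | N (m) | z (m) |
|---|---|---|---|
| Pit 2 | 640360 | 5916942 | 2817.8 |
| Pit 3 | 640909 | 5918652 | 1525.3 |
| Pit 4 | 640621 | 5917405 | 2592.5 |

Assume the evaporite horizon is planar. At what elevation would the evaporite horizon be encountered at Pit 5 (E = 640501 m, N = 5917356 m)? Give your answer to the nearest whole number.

Two edge vectors: Pit 2→Pit 3 = (549, 1710, -1292.5), Pit 2→Pit 4 = (261, 463, -225.3).
Normal n = (Pit 2→Pit 3) × (Pit 2→Pit 4) = (213164.5, -213652.8, -192123).
So ∂z/∂E = −n_x/n_z = 1.10952098 and ∂z/∂N = −n_y/n_z = −1.11206258.
Intercept c from Pit 2: 2817.8 − 710492.86 + 6580009.82 = 5872334.76.
At (640501, 5917356): z = 710649.3 − 6580470.2 + 5872334.76 = 2513.8 m.

2514 m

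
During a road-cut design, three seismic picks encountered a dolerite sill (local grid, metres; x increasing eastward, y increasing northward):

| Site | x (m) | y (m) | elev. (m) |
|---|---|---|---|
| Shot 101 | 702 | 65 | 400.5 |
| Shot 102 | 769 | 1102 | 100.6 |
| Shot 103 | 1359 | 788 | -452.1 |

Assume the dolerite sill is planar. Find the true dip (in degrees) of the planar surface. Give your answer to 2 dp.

47.13°

Two edge vectors: Shot 101→Shot 102 = (67, 1037, -299.9), Shot 101→Shot 103 = (657, 723, -852.6).
Normal n = (Shot 101→Shot 102) × (Shot 101→Shot 103) = (-667318.5, -139910.1, -632868).
So ∂z/∂x = −n_x/n_z = −1.05444 and ∂z/∂y = −n_y/n_z = −0.22107.
Gradient magnitude |∇z| = √(a² + b²) = √(1.11183 + 0.04887) = 1.07736.
True dip = arctan(1.07736) = 47.13°, dipping toward ENE (azimuth ≈ 078°).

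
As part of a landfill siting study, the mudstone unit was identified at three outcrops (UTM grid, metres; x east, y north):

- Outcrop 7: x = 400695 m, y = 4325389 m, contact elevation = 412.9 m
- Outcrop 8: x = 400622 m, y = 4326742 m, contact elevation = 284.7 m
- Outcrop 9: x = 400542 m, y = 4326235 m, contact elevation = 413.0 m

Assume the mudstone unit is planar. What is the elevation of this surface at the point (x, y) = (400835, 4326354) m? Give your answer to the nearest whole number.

Two edge vectors: Outcrop 7→Outcrop 8 = (-73, 1353, -128.2), Outcrop 7→Outcrop 9 = (-153, 846, 0.1).
Normal n = (Outcrop 7→Outcrop 8) × (Outcrop 7→Outcrop 9) = (108592.5, 19621.9, 145251).
So ∂z/∂x = −n_x/n_z = −0.74761964 and ∂z/∂y = −n_y/n_z = −0.13508960.
Intercept c from Outcrop 7: 412.9 + 299567.45 + 584315.09 = 884295.44.
At (400835, 4326354): z = −299672.1 − 584445.4 + 884295.44 = 177.9 m.

178 m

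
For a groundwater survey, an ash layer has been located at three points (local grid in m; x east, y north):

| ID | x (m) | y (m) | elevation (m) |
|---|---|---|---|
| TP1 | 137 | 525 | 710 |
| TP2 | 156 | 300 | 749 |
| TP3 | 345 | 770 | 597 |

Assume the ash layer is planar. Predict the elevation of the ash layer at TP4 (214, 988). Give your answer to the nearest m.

Let the plane be z = a·x + b·y + c.
TP2−TP1: 19a − 225b = 39;  TP3−TP1: 208a + 245b = −113.
Solving gives a = −0.30842, b = −0.19938.
Then c = 710 − a·137 − b·525 = 856.93.
At (214, 988): z = −66.0 − 197.0 + 856.93 = 593.9 m.

594 m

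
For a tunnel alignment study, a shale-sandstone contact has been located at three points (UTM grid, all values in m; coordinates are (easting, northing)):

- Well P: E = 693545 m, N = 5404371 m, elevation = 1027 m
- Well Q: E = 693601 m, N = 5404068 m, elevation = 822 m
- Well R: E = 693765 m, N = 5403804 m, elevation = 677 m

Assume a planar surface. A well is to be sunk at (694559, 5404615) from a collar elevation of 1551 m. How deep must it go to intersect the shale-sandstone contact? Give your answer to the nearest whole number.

Let the plane be z = a·E + b·N + c.
Well Q−Well P: 56a − 303b = −205;  Well R−Well P: 220a − 567b = −350.
Solving gives a = 0.29176693, b = 0.73049158.
Then c = 1027 − a·693545 − b·5404371 = −4149173.99.
At (694559, 5404615): z_contact = 202649.3 + 3948025.7 − 4149173.99 = 1501.1 m.
Depth below ground = 1551 − 1501.1 = 50 m.

50 m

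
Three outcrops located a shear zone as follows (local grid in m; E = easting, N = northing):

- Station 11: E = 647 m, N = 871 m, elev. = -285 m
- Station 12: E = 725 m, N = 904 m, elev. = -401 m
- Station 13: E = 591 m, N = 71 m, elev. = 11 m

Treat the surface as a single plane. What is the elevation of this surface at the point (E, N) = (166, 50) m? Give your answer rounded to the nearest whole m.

Two edge vectors: Station 11→Station 12 = (78, 33, -116), Station 11→Station 13 = (-56, -800, 296).
Normal n = (Station 11→Station 12) × (Station 11→Station 13) = (-83032, -16592, -60552).
So ∂z/∂E = −n_x/n_z = −1.37125 and ∂z/∂N = −n_y/n_z = −0.27401.
Intercept c from Station 11: -285 + 887.20 + 238.66 = 840.86.
At (166, 50): z = −227.6 − 13.7 + 840.86 = 599.5 m.

600 m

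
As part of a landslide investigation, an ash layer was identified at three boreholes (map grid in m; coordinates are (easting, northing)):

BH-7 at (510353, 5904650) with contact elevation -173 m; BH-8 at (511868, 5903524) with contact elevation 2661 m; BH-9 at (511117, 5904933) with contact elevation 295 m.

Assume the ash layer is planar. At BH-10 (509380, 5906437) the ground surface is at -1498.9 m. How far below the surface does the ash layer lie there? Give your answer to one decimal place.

1696.0 m

Two edge vectors: BH-7→BH-8 = (1515, -1126, 2834), BH-7→BH-9 = (764, 283, 468).
Normal n = (BH-7→BH-8) × (BH-7→BH-9) = (-1328990, 1456156, 1289009).
So ∂z/∂E = −n_x/n_z = 1.031016851 and ∂z/∂N = −n_y/n_z = −1.129670933.
Intercept c from BH-7: -173 − 526182.54 + 6670311.48 = 6143955.93.
At (509380, 5906437): z_contact = 525179.36 − 6672330.20 + 6143955.93 = -3194.90 m.
Depth below ground = -1498.9 − (-3194.90) = 1696.0 m.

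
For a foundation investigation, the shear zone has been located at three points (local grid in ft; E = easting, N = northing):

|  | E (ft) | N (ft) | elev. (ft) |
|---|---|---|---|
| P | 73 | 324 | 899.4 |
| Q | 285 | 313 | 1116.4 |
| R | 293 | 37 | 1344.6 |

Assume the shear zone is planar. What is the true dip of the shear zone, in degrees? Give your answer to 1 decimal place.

Let the plane be z = a·E + b·N + c.
Q−P: 212a − 11b = 217;  R−P: 220a − 287b = 445.2.
Solving gives a = 0.98216, b = −0.79834.
Gradient magnitude |∇z| = √(a² + b²) = √(0.96464 + 0.63735) = 1.26570.
True dip = arctan(1.26570) = 51.7°, dipping toward NW (azimuth ≈ 309°).

51.7°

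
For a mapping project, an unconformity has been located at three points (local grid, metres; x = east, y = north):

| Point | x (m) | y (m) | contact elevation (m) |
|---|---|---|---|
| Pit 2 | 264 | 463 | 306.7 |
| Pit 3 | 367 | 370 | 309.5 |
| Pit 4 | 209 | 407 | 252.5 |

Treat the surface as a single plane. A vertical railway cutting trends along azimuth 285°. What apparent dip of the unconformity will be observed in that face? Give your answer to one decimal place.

Let the plane be z = a·x + b·y + c.
Pit 3−Pit 2: 103a − 93b = 2.8;  Pit 4−Pit 2: −55a − 56b = −54.2.
Solving gives a = 0.47757, b = 0.49881.
Unit vector along 285° is (sin 285°, cos 285°) = (-0.9659, 0.2588).
Slope in that direction = a·(-0.9659) + b·(0.2588) = −0.33219.
Apparent dip = arctan|0.33219| = 18.4° (true dip is 34.6°, so apparent ≤ true as expected).

18.4°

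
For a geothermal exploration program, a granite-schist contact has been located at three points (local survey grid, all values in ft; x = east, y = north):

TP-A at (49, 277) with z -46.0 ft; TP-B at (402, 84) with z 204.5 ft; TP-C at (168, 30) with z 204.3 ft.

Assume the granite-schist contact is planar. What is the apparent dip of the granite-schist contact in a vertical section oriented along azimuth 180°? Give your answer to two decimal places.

Two edge vectors: TP-A→TP-B = (353, -193, 250.5), TP-A→TP-C = (119, -247, 250.3).
Normal n = (TP-A→TP-B) × (TP-A→TP-C) = (13565.6, -58546.4, -64224).
So ∂z/∂x = −n_x/n_z = 0.21122 and ∂z/∂y = −n_y/n_z = −0.91160.
Unit vector along 180° is (sin 180°, cos 180°) = (0.0000, -1.0000).
Slope in that direction = a·(0.0000) + b·(-1.0000) = 0.91160.
Apparent dip = arctan|0.91160| = 42.35° (true dip is 43.1°, so apparent ≤ true as expected).

42.35°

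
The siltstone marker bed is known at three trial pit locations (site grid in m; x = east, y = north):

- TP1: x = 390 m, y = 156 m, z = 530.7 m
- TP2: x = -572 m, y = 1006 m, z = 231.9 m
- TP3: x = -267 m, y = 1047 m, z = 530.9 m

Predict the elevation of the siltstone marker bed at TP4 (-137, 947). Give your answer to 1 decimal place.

Two edge vectors: TP1→TP2 = (-962, 850, -298.8), TP1→TP3 = (-657, 891, 0.2).
Normal n = (TP1→TP2) × (TP1→TP3) = (266400.8, 196504, -298692).
So ∂z/∂x = −n_x/n_z = 0.891891 and ∂z/∂y = −n_y/n_z = 0.657882.
Intercept c from TP1: 530.7 − 347.84 − 102.63 = 80.23.
At (-137, 947): z = −122.2 + 623.0 + 80.23 = 581.1 m.

581.1 m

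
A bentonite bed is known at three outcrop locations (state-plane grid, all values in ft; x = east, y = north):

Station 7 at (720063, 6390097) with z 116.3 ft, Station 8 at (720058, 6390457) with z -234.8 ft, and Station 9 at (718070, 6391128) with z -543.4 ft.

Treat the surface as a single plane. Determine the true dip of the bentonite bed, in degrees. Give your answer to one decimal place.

Let the plane be z = a·x + b·y + c.
Station 8−Station 7: −5a + 360b = −351.1;  Station 9−Station 7: −1993a + 1031b = −659.7.
Solving gives a = −0.17477, b = −0.97771.
Gradient magnitude |∇z| = √(a² + b²) = √(0.03054 + 0.95591) = 0.99320.
True dip = arctan(0.99320) = 44.8°, dipping toward N (azimuth ≈ 010°).

44.8°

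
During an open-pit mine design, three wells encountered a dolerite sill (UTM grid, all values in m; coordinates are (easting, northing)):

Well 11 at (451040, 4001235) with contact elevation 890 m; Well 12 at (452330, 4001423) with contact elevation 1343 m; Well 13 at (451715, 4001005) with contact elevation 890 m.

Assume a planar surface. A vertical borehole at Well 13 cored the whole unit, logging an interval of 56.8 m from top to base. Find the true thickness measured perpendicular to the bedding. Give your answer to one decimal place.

Two edge vectors: Well 11→Well 12 = (1290, 188, 453), Well 11→Well 13 = (675, -230, 0).
Normal n = (Well 11→Well 12) × (Well 11→Well 13) = (104190, 305775, -423600).
So ∂z/∂E = −n_x/n_z = 0.24596 and ∂z/∂N = −n_y/n_z = 0.72185.
|∇z| = √(a²+b²) = 0.76260, so dip δ = arctan(0.76260) = 37.33°.
True thickness = vertical thickness × cos δ = 56.8 × cos 37.33° = 45.2 m.

45.2 m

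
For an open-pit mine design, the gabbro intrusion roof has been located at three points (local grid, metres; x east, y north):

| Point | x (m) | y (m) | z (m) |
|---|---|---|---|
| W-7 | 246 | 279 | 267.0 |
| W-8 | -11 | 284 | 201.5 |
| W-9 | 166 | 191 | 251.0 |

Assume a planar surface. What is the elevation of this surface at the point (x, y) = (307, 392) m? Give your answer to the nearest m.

Let the plane be z = a·x + b·y + c.
W-8−W-7: −257a + 5b = −65.5;  W-9−W-7: −80a − 88b = −16.
Solving gives a = 0.25391, b = −0.04901.
Then c = 267 − a·246 − b·279 = 218.21.
At (307, 392): z = 78.0 − 19.2 + 218.21 = 277.0 m.

277 m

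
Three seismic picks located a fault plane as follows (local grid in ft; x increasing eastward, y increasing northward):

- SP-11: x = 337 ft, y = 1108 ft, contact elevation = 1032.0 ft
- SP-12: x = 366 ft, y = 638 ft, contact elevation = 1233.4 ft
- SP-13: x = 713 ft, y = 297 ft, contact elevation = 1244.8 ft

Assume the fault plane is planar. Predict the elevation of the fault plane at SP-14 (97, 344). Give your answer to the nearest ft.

1478 ft

Let the plane be z = a·x + b·y + c.
SP-12−SP-11: 29a − 470b = 201.4;  SP-13−SP-11: 376a − 811b = 212.8.
Solving gives a = −0.41331, b = −0.45401.
Then c = 1032 − a·337 − b·1108 = 1674.33.
At (97, 344): z = −40.1 − 156.2 + 1674.33 = 1478.1 ft.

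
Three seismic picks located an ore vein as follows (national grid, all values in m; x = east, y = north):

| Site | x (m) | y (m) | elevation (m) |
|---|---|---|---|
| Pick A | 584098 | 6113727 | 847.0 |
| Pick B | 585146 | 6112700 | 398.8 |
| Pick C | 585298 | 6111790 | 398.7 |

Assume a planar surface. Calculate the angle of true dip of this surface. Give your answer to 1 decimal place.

27.4°

Let the plane be z = a·x + b·y + c.
Pick B−Pick A: 1048a − 1027b = −448.2;  Pick C−Pick A: 1200a − 1937b = −448.3.
Solving gives a = −0.51125, b = −0.08529.
Gradient magnitude |∇z| = √(a² + b²) = √(0.26137 + 0.00727) = 0.51831.
True dip = arctan(0.51831) = 27.4°, dipping toward E (azimuth ≈ 081°).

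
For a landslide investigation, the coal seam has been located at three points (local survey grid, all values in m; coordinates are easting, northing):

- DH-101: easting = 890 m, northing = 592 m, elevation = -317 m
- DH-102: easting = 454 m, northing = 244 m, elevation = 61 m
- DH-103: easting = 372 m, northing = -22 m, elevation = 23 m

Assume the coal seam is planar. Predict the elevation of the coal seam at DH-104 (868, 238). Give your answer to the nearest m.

-481 m

Let the plane be z = a·easting + b·northing + c.
DH-102−DH-101: −436a − 348b = 378;  DH-103−DH-101: −518a − 614b = 340.
Solving gives a = −1.30114, b = 0.54396.
Then c = -317 − a·890 − b·592 = 518.99.
At (868, 238): z = −1129.4 + 129.5 + 518.99 = -480.9 m.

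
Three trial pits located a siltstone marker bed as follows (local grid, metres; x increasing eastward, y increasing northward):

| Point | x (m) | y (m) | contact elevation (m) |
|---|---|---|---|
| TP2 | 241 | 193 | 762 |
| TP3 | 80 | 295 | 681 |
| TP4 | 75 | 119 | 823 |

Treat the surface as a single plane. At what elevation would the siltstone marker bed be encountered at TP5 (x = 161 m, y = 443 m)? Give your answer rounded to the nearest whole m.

561 m

Two edge vectors: TP2→TP3 = (-161, 102, -81), TP2→TP4 = (-166, -74, 61).
Normal n = (TP2→TP3) × (TP2→TP4) = (228, 23267, 28846).
So ∂z/∂x = −n_x/n_z = −0.00790 and ∂z/∂y = −n_y/n_z = −0.80659.
Intercept c from TP2: 762 + 1.90 + 155.67 = 919.58.
At (161, 443): z = −1.3 − 357.3 + 919.58 = 561.0 m.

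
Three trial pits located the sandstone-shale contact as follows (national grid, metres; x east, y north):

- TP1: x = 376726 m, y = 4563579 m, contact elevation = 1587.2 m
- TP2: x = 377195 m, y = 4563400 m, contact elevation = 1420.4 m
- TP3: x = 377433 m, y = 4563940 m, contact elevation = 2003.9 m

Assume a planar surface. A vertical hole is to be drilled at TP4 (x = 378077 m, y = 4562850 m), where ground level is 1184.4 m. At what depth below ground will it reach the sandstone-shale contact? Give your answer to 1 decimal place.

Two edge vectors: TP1→TP2 = (469, -179, -166.8), TP1→TP3 = (707, 361, 416.7).
Normal n = (TP1→TP2) × (TP1→TP3) = (-14374.5, -313359.9, 295862).
So ∂z/∂x = −n_x/n_z = 0.048585151 and ∂z/∂y = −n_y/n_z = 1.059142100.
Intercept c from TP1: 1587.2 − 18303.29 − 4833478.65 = −4850194.74.
At (378077, 4562850): z_contact = 18368.93 + 4832706.53 − 4850194.74 = 880.72 m.
Depth below ground = 1184.4 − 880.72 = 303.7 m.

303.7 m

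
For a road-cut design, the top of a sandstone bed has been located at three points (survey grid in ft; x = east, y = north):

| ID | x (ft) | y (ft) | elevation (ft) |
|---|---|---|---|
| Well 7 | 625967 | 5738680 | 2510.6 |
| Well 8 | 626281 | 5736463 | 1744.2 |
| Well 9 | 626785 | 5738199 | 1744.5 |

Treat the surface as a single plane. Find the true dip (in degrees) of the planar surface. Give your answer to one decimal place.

39.8°

Two edge vectors: Well 7→Well 8 = (314, -2217, -766.4), Well 7→Well 9 = (818, -481, -766.1).
Normal n = (Well 7→Well 8) × (Well 7→Well 9) = (1329805.3, -386359.8, 1662472).
So ∂z/∂x = −n_x/n_z = −0.79990 and ∂z/∂y = −n_y/n_z = 0.23240.
Gradient magnitude |∇z| = √(a² + b²) = √(0.63983 + 0.05401) = 0.83297.
True dip = arctan(0.83297) = 39.8°, dipping toward ESE (azimuth ≈ 106°).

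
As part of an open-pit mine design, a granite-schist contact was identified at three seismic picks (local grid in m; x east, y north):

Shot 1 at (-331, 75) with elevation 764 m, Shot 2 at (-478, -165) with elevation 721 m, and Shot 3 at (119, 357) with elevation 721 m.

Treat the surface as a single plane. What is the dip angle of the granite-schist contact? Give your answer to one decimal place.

27.1°

Let the plane be z = a·x + b·y + c.
Shot 2−Shot 1: −147a − 240b = −43;  Shot 3−Shot 1: 450a + 282b = −43.
Solving gives a = −0.33730, b = 0.38576.
Gradient magnitude |∇z| = √(a² + b²) = √(0.11377 + 0.14881) = 0.51243.
True dip = arctan(0.51243) = 27.1°, dipping toward SE (azimuth ≈ 139°).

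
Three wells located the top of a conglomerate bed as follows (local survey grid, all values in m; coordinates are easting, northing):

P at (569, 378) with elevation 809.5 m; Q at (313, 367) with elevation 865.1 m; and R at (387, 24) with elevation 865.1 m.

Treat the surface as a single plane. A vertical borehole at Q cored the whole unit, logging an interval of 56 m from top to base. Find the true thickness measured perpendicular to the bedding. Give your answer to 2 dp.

54.69 m

Two edge vectors: P→Q = (-256, -11, 55.6), P→R = (-182, -354, 55.6).
Normal n = (P→Q) × (P→R) = (19070.8, 4114.4, 88622).
So ∂z/∂easting = −n_x/n_z = −0.21519 and ∂z/∂northing = −n_y/n_z = −0.04643.
|∇z| = √(a²+b²) = 0.22014, so dip δ = arctan(0.22014) = 12.42°.
True thickness = vertical thickness × cos δ = 56 × cos 12.42° = 54.69 m.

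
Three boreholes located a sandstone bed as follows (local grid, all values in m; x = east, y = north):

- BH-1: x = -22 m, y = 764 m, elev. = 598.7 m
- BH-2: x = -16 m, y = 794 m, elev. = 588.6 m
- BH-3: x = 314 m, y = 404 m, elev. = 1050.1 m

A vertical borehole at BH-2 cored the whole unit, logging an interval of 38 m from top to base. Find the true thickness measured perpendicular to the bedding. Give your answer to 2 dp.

Two edge vectors: BH-1→BH-2 = (6, 30, -10.1), BH-1→BH-3 = (336, -360, 451.4).
Normal n = (BH-1→BH-2) × (BH-1→BH-3) = (9906, -6102, -12240).
So ∂z/∂x = −n_x/n_z = 0.80931 and ∂z/∂y = −n_y/n_z = −0.49853.
|∇z| = √(a²+b²) = 0.95054, so dip δ = arctan(0.95054) = 43.55°.
True thickness = vertical thickness × cos δ = 38 × cos 43.55° = 27.54 m.

27.54 m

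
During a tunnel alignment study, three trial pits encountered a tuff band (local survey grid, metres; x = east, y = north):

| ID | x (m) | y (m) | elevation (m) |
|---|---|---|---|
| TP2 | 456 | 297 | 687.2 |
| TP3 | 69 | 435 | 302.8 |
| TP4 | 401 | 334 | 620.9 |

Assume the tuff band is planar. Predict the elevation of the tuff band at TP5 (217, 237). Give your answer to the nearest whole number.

Two edge vectors: TP2→TP3 = (-387, 138, -384.4), TP2→TP4 = (-55, 37, -66.3).
Normal n = (TP2→TP3) × (TP2→TP4) = (5073.4, -4516.1, -6729).
So ∂z/∂x = −n_x/n_z = 0.75396 and ∂z/∂y = −n_y/n_z = −0.67114.
Intercept c from TP2: 687.2 − 343.81 + 199.33 = 542.72.
At (217, 237): z = 163.6 − 159.1 + 542.72 = 547.3 m.

547 m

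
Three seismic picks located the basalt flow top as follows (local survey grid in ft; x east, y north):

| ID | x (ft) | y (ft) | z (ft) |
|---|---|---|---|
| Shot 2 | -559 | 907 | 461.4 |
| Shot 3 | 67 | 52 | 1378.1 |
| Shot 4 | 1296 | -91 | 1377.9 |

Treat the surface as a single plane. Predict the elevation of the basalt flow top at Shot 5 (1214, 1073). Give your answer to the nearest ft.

25 ft

Let the plane be z = a·x + b·y + c.
Shot 3−Shot 2: 626a − 855b = 916.7;  Shot 4−Shot 2: 1855a − 998b = 916.5.
Solving gives a = −0.13655, b = −1.17214.
Then c = 461.4 − a·-559 − b·907 = 1448.20.
At (1214, 1073): z = −165.8 − 1257.7 + 1448.20 = 24.7 ft.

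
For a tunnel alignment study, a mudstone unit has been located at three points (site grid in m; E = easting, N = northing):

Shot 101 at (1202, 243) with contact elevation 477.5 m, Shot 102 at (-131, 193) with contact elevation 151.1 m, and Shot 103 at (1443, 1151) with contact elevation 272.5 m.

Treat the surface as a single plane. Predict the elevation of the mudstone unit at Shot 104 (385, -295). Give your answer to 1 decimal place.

426.5 m

Let the plane be z = a·E + b·N + c.
Shot 102−Shot 101: −1333a − 50b = −326.4;  Shot 103−Shot 101: 241a + 908b = −205.
Solving gives a = 0.255877, b = −0.293685.
Then c = 477.5 − a·1202 − b·243 = 241.30.
At (385, -295): z = 98.5 + 86.6 + 241.30 = 426.5 m.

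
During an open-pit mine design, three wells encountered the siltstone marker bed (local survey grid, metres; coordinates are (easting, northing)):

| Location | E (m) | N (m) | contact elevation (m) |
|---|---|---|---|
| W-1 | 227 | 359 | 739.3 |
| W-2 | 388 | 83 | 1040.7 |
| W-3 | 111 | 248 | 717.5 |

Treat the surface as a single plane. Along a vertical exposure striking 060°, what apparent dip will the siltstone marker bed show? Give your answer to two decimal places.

Two edge vectors: W-1→W-2 = (161, -276, 301.4), W-1→W-3 = (-116, -111, -21.8).
Normal n = (W-1→W-2) × (W-1→W-3) = (39472.2, -31452.6, -49887).
So ∂z/∂E = −n_x/n_z = 0.79123 and ∂z/∂N = −n_y/n_z = −0.63048.
Unit vector along 060° is (sin 60°, cos 60°) = (0.8660, 0.5000).
Slope in that direction = a·(0.8660) + b·(0.5000) = 0.36999.
Apparent dip = arctan|0.36999| = 20.30° (true dip is 45.3°, so apparent ≤ true as expected).

20.30°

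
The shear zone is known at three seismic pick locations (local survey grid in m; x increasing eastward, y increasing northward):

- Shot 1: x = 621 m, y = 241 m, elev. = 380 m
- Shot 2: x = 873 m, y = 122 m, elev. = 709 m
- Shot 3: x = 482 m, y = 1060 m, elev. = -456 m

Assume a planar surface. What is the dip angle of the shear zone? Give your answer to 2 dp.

Let the plane be z = a·x + b·y + c.
Shot 2−Shot 1: 252a − 119b = 329;  Shot 3−Shot 1: −139a + 819b = −836.
Solving gives a = 0.89528, b = −0.86881.
Gradient magnitude |∇z| = √(a² + b²) = √(0.80153 + 0.75483) = 1.24754.
True dip = arctan(1.24754) = 51.29°, dipping toward NW (azimuth ≈ 314°).

51.29°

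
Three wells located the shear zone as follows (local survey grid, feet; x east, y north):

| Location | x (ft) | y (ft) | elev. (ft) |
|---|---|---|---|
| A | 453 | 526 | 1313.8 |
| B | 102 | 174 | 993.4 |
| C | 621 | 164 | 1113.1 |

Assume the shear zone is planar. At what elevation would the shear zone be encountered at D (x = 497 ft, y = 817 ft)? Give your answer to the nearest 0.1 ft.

Let the plane be z = a·x + b·y + c.
B−A: −351a − 352b = −320.4;  C−A: 168a − 362b = −200.7.
Solving gives a = 0.24350, b = 0.66742.
Then c = 1313.8 − a·453 − b·526 = 852.43.
At (497, 817): z = 121.0 + 545.3 + 852.43 = 1518.7 ft.

1518.7 ft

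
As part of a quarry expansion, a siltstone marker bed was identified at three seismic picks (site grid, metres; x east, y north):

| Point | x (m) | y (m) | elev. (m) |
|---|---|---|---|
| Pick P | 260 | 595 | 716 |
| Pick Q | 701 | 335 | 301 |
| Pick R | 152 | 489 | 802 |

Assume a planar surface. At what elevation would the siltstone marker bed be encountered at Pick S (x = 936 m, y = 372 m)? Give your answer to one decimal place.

96.0 m

Two edge vectors: Pick P→Pick Q = (441, -260, -415), Pick P→Pick R = (-108, -106, 86).
Normal n = (Pick P→Pick Q) × (Pick P→Pick R) = (-66350, 6894, -74826).
So ∂z/∂x = −n_x/n_z = −0.88672 and ∂z/∂y = −n_y/n_z = 0.09213.
Intercept c from Pick P: 716 + 230.55 − 54.82 = 891.73.
At (936, 372): z = −830.0 + 34.3 + 891.73 = 96.0 m.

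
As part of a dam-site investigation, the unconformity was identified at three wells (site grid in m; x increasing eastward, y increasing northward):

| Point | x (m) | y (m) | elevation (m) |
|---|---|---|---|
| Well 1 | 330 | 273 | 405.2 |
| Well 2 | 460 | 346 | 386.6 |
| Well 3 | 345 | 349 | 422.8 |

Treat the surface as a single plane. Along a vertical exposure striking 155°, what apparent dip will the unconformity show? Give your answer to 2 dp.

Let the plane be z = a·x + b·y + c.
Well 2−Well 1: 130a + 73b = −18.6;  Well 3−Well 1: 15a + 76b = 17.6.
Solving gives a = −0.30716, b = 0.29220.
Unit vector along 155° is (sin 155°, cos 155°) = (0.4226, -0.9063).
Slope in that direction = a·(0.4226) + b·(-0.9063) = −0.39464.
Apparent dip = arctan|0.39464| = 21.54° (true dip is 23.0°, so apparent ≤ true as expected).

21.54°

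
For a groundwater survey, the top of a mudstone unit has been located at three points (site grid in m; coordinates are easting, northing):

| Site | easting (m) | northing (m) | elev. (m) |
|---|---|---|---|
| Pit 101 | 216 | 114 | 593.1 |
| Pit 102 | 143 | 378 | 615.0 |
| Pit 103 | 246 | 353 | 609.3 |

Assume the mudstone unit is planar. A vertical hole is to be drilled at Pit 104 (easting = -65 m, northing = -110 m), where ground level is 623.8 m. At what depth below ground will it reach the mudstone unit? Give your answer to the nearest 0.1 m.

36.3 m

Two edge vectors: Pit 101→Pit 102 = (-73, 264, 21.9), Pit 101→Pit 103 = (30, 239, 16.2).
Normal n = (Pit 101→Pit 102) × (Pit 101→Pit 103) = (-957.3, 1839.6, -25367).
So ∂z/∂easting = −n_x/n_z = −0.03774 and ∂z/∂northing = −n_y/n_z = 0.07252.
Intercept c from Pit 101: 593.1 + 8.15 − 8.27 = 592.98.
At (-65, -110): z_contact = 2.45 − 7.98 + 592.98 = 587.46 m.
Depth below ground = 623.8 − 587.46 = 36.3 m.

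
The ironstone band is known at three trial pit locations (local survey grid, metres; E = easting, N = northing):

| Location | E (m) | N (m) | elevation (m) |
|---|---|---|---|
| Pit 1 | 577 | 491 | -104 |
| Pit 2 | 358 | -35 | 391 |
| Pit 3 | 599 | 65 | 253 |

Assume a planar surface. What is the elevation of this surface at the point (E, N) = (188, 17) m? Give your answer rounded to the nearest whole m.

Two edge vectors: Pit 1→Pit 2 = (-219, -526, 495), Pit 1→Pit 3 = (22, -426, 357).
Normal n = (Pit 1→Pit 2) × (Pit 1→Pit 3) = (23088, 89073, 104866).
So ∂z/∂E = −n_x/n_z = −0.22017 and ∂z/∂N = −n_y/n_z = −0.84940.
Intercept c from Pit 1: -104 + 127.04 + 417.05 = 440.09.
At (188, 17): z = −41.4 − 14.4 + 440.09 = 384.3 m.

384 m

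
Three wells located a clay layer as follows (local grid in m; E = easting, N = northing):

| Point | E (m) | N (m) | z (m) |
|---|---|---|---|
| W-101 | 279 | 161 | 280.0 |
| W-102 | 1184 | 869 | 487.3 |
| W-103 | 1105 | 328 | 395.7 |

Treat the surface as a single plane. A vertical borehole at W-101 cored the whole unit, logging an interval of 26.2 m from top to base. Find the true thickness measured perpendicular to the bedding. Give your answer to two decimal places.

25.75 m

Let the plane be z = a·E + b·N + c.
W-102−W-101: 905a + 708b = 207.3;  W-103−W-101: 826a + 167b = 115.7.
Solving gives a = 0.10906, b = 0.15339.
|∇z| = √(a²+b²) = 0.18821, so dip δ = arctan(0.18821) = 10.66°.
True thickness = vertical thickness × cos δ = 26.2 × cos 10.66° = 25.75 m.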